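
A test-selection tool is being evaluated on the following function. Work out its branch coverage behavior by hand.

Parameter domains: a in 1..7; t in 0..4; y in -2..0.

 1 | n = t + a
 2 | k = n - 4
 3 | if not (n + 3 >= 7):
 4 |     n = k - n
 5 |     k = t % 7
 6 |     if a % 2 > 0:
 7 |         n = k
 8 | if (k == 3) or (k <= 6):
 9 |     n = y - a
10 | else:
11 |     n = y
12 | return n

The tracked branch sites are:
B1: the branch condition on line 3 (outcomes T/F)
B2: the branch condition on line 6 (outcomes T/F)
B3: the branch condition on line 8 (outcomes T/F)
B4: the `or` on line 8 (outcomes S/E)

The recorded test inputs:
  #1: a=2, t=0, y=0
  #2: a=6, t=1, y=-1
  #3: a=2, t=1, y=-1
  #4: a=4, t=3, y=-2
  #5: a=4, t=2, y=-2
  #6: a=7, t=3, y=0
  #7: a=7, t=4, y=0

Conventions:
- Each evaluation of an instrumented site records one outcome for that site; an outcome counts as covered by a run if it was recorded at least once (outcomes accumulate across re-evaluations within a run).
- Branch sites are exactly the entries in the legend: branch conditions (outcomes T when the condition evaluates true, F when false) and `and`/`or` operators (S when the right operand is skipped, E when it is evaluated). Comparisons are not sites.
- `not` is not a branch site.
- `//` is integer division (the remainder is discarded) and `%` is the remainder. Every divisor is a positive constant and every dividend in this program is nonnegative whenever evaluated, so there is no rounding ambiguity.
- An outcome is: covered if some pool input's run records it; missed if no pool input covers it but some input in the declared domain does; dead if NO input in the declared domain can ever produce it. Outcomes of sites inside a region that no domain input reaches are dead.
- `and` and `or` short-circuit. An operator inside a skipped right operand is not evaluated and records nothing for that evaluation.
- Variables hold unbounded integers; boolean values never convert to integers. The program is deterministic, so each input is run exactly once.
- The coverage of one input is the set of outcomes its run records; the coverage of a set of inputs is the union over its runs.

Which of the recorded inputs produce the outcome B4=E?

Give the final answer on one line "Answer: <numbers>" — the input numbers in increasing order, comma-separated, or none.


input #1 (a=2, t=0, y=0): hits B4=E
input #2 (a=6, t=1, y=-1): never hits B4=E
input #3 (a=2, t=1, y=-1): hits B4=E
input #4 (a=4, t=3, y=-2): never hits B4=E
input #5 (a=4, t=2, y=-2): hits B4=E
input #6 (a=7, t=3, y=0): hits B4=E
input #7 (a=7, t=4, y=0): hits B4=E
Answer: 1, 3, 5, 6, 7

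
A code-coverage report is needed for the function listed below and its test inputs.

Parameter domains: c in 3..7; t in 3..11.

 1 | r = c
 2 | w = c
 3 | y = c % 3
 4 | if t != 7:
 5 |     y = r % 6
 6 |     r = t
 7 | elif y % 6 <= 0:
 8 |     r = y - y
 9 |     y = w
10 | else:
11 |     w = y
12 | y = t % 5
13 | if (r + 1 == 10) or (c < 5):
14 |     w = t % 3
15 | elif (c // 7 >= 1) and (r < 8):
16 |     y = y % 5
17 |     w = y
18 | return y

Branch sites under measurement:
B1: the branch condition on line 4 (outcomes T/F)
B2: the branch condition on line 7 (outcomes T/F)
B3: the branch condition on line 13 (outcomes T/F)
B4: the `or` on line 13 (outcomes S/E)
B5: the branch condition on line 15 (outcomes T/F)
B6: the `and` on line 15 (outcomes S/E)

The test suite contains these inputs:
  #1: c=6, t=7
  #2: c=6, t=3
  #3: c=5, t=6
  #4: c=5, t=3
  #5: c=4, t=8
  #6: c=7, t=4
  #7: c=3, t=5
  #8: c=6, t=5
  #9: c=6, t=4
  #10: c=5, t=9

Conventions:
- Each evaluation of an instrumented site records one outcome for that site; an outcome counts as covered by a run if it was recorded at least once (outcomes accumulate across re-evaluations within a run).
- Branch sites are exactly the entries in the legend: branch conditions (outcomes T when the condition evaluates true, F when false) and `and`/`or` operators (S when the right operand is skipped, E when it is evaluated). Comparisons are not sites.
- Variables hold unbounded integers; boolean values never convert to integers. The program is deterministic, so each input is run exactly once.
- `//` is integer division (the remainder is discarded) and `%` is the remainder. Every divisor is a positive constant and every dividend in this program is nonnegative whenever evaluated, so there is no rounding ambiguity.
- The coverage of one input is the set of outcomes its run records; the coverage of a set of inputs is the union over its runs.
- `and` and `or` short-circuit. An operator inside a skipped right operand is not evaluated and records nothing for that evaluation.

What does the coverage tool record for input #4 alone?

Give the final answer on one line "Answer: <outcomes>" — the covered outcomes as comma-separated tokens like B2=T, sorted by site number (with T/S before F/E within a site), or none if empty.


Event log for input #4 (c=5, t=3):
  B1->T, B4->E, B3->F, B6->S, B5->F
distinct outcomes covered: B1=T, B3=F, B4=E, B5=F, B6=S
Answer: B1=T, B3=F, B4=E, B5=F, B6=S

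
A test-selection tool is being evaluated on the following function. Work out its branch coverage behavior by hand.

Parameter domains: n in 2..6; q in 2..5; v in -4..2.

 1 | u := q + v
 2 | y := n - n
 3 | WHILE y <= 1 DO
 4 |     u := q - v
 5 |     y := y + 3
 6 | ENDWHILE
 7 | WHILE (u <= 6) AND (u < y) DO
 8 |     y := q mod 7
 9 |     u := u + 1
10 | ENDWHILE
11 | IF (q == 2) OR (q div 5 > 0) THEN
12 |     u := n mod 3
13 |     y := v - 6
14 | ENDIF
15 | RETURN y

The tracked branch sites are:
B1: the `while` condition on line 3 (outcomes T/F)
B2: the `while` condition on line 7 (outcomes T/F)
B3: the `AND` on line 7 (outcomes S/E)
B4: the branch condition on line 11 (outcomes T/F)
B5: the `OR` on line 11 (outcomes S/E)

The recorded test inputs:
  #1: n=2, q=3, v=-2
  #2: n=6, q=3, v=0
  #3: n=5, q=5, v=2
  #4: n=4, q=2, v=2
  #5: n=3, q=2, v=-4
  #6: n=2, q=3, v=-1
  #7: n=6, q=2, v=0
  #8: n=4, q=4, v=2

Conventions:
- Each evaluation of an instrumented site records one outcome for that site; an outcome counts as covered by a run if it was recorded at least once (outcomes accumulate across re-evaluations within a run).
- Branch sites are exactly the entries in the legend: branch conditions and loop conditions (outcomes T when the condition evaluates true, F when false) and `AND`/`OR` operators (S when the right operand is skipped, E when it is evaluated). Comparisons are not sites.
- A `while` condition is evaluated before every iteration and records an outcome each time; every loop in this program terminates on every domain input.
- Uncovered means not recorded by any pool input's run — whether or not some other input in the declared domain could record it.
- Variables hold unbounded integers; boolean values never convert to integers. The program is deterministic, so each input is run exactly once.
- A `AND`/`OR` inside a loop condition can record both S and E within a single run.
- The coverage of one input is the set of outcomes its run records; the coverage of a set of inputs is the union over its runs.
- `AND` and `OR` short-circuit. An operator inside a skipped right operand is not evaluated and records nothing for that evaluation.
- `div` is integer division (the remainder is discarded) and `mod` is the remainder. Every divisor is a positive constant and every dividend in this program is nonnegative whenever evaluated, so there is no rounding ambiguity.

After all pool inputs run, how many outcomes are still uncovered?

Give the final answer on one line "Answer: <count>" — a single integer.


run #1 (n=2, q=3, v=-2) records B1=T, B1=F, B2=F, B3=E, B4=F, B5=E
run #2 (n=6, q=3, v=0) records B1=T, B1=F, B2=F, B3=E, B4=F, B5=E
run #3 (n=5, q=5, v=2) records B1=T, B1=F, B2=F, B3=E, B4=T, B5=E
run #4 (n=4, q=2, v=2) records B1=T, B1=F, B2=T, B2=F, B3=E, B4=T, B5=S
run #5 (n=3, q=2, v=-4) records B1=T, B1=F, B2=F, B3=E, B4=T, B5=S
run #6 (n=2, q=3, v=-1) records B1=T, B1=F, B2=F, B3=E, B4=F, B5=E
run #7 (n=6, q=2, v=0) records B1=T, B1=F, B2=T, B2=F, B3=E, B4=T, B5=S
run #8 (n=4, q=4, v=2) records B1=T, B1=F, B2=T, B2=F, B3=E, B4=F, B5=E
union over the pool: B1=T, B1=F, B2=T, B2=F, B3=E, B4=T, B4=F, B5=S, B5=E
uncovered (1 of 10): B3=S
Answer: 1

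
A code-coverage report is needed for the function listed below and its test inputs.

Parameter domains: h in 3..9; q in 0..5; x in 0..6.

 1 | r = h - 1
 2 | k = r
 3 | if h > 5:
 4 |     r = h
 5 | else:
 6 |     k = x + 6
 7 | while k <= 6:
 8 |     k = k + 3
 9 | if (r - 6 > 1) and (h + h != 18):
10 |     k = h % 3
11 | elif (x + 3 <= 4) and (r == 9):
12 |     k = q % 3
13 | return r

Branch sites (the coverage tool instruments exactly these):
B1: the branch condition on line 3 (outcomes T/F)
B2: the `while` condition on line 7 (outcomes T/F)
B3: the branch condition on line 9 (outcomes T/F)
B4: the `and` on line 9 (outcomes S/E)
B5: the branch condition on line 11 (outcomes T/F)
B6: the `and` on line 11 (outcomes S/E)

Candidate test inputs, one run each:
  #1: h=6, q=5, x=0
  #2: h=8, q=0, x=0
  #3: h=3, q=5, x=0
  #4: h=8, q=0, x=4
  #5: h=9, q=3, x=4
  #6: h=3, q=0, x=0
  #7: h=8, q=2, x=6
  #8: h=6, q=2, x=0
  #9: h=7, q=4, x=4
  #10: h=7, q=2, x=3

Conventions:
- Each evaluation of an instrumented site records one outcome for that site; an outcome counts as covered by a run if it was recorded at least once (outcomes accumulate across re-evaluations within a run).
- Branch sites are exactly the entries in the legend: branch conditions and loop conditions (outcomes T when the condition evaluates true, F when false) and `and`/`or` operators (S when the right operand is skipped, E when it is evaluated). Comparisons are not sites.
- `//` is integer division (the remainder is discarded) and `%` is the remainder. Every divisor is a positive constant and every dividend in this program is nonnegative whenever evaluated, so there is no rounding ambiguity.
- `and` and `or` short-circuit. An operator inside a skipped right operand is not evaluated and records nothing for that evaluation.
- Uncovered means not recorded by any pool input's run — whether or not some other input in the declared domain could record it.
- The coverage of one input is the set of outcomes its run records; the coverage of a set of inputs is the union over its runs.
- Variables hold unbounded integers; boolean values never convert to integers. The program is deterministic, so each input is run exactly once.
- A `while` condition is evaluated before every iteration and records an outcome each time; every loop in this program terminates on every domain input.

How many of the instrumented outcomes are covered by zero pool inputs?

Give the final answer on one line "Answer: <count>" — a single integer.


run #1 (h=6, q=5, x=0) records B1=T, B2=T, B2=F, B3=F, B4=S, B5=F, B6=E
run #2 (h=8, q=0, x=0) records B1=T, B2=F, B3=T, B4=E
run #3 (h=3, q=5, x=0) records B1=F, B2=T, B2=F, B3=F, B4=S, B5=F, B6=E
run #4 (h=8, q=0, x=4) records B1=T, B2=F, B3=T, B4=E
run #5 (h=9, q=3, x=4) records B1=T, B2=F, B3=F, B4=E, B5=F, B6=S
run #6 (h=3, q=0, x=0) records B1=F, B2=T, B2=F, B3=F, B4=S, B5=F, B6=E
run #7 (h=8, q=2, x=6) records B1=T, B2=F, B3=T, B4=E
run #8 (h=6, q=2, x=0) records B1=T, B2=T, B2=F, B3=F, B4=S, B5=F, B6=E
run #9 (h=7, q=4, x=4) records B1=T, B2=T, B2=F, B3=F, B4=S, B5=F, B6=S
run #10 (h=7, q=2, x=3) records B1=T, B2=T, B2=F, B3=F, B4=S, B5=F, B6=S
union over the pool: B1=T, B1=F, B2=T, B2=F, B3=T, B3=F, B4=S, B4=E, B5=F, B6=S, B6=E
uncovered (1 of 12): B5=T
Answer: 1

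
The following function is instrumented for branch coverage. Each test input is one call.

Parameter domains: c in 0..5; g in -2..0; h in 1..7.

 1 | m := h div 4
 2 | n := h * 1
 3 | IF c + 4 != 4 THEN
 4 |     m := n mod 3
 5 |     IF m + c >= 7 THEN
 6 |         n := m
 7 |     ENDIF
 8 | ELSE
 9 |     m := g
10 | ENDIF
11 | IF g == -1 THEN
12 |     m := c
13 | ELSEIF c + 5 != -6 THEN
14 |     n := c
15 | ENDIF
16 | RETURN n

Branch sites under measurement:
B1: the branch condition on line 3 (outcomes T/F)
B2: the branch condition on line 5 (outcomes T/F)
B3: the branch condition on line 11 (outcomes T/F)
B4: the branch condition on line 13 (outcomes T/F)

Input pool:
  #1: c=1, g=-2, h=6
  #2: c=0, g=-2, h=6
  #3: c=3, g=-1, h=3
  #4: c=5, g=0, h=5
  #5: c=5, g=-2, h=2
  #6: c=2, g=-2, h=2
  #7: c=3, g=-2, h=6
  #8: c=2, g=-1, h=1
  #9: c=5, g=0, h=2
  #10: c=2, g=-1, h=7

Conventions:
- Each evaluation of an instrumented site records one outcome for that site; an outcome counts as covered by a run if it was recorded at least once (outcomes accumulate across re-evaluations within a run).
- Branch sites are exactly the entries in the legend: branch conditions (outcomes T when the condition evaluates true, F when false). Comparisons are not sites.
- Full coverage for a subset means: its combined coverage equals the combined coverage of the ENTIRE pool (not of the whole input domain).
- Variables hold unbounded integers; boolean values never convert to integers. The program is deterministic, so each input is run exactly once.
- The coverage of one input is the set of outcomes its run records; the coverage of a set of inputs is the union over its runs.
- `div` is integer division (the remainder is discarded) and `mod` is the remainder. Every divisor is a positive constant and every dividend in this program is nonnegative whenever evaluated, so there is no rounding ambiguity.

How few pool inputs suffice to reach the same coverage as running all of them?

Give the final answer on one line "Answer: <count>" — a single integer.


run #1 (c=1, g=-2, h=6) runs B1->T, B2->F, B3->F, B4->T; records B1=T, B2=F, B3=F, B4=T
run #2 (c=0, g=-2, h=6) runs B1->F, B3->F, B4->T; records B1=F, B3=F, B4=T
run #3 (c=3, g=-1, h=3) runs B1->T, B2->F, B3->T; records B1=T, B2=F, B3=T
run #4 (c=5, g=0, h=5) runs B1->T, B2->T, B3->F, B4->T; records B1=T, B2=T, B3=F, B4=T
run #5 (c=5, g=-2, h=2) runs B1->T, B2->T, B3->F, B4->T; records B1=T, B2=T, B3=F, B4=T
run #6 (c=2, g=-2, h=2) runs B1->T, B2->F, B3->F, B4->T; records B1=T, B2=F, B3=F, B4=T
run #7 (c=3, g=-2, h=6) runs B1->T, B2->F, B3->F, B4->T; records B1=T, B2=F, B3=F, B4=T
run #8 (c=2, g=-1, h=1) runs B1->T, B2->F, B3->T; records B1=T, B2=F, B3=T
run #9 (c=5, g=0, h=2) runs B1->T, B2->T, B3->F, B4->T; records B1=T, B2=T, B3=F, B4=T
run #10 (c=2, g=-1, h=7) runs B1->T, B2->F, B3->T; records B1=T, B2=F, B3=T
the full pool covers 7 outcomes: B1=T, B1=F, B2=T, B2=F, B3=T, B3=F, B4=T
size 1 is not enough: best union over all size-1 subsets is 4/7
size 2 is not enough: best union over all size-2 subsets is 6/7
at size 3, {2, 3, 4} reaches all 7 outcomes; every lexicographically earlier size-3 subset fails
Answer: 3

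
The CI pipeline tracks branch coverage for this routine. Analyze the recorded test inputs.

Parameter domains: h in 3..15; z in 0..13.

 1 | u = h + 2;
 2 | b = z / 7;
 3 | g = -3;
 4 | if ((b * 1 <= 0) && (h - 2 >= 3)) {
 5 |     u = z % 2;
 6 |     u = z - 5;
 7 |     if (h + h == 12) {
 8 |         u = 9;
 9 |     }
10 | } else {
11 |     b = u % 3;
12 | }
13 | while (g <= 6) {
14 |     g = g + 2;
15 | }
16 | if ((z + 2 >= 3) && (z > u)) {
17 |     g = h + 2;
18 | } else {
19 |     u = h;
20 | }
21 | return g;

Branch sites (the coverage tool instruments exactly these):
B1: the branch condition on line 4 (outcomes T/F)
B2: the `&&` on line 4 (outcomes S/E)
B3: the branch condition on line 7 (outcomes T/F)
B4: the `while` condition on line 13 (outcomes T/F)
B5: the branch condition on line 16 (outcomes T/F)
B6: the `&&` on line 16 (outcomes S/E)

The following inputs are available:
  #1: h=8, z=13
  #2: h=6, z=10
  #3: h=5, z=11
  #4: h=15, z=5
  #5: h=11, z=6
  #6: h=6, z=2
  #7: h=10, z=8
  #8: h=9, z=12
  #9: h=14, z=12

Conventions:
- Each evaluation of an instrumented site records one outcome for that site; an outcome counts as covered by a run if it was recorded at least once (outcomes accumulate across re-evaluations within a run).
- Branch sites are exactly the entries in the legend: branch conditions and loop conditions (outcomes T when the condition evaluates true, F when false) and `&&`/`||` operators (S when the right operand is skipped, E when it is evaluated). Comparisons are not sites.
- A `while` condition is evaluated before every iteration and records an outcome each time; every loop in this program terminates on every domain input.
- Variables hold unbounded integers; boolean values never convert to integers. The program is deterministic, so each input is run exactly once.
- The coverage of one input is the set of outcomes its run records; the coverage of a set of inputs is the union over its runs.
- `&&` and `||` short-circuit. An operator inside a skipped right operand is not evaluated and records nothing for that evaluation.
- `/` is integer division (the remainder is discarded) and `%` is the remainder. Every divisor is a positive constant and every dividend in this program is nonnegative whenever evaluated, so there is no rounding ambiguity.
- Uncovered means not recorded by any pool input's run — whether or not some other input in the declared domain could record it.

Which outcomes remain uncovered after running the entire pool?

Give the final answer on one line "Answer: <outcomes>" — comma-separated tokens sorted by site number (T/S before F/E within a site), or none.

input #1 (h=8, z=13): events B2->S, B1->F, B4->T, B4->T, B4->T, B4->T, B4->T, B4->F, B6->E, B5->T; covers B1=F, B2=S, B4=T, B4=F, B5=T, B6=E
input #2 (h=6, z=10): events B2->S, B1->F, B4->T, B4->T, B4->T, B4->T, B4->T, B4->F, B6->E, B5->T; covers B1=F, B2=S, B4=T, B4=F, B5=T, B6=E
input #3 (h=5, z=11): events B2->S, B1->F, B4->T, B4->T, B4->T, B4->T, B4->T, B4->F, B6->E, B5->T; covers B1=F, B2=S, B4=T, B4=F, B5=T, B6=E
input #4 (h=15, z=5): events B2->E, B1->T, B3->F, B4->T, B4->T, B4->T, B4->T, B4->T, B4->F, B6->E, B5->T; covers B1=T, B2=E, B3=F, B4=T, B4=F, B5=T, B6=E
input #5 (h=11, z=6): events B2->E, B1->T, B3->F, B4->T, B4->T, B4->T, B4->T, B4->T, B4->F, B6->E, B5->T; covers B1=T, B2=E, B3=F, B4=T, B4=F, B5=T, B6=E
input #6 (h=6, z=2): events B2->E, B1->T, B3->T, B4->T, B4->T, B4->T, B4->T, B4->T, B4->F, B6->E, B5->F; covers B1=T, B2=E, B3=T, B4=T, B4=F, B5=F, B6=E
input #7 (h=10, z=8): events B2->S, B1->F, B4->T, B4->T, B4->T, B4->T, B4->T, B4->F, B6->E, B5->F; covers B1=F, B2=S, B4=T, B4=F, B5=F, B6=E
input #8 (h=9, z=12): events B2->S, B1->F, B4->T, B4->T, B4->T, B4->T, B4->T, B4->F, B6->E, B5->T; covers B1=F, B2=S, B4=T, B4=F, B5=T, B6=E
input #9 (h=14, z=12): events B2->S, B1->F, B4->T, B4->T, B4->T, B4->T, B4->T, B4->F, B6->E, B5->F; covers B1=F, B2=S, B4=T, B4=F, B5=F, B6=E
union over the pool: B1=T, B1=F, B2=S, B2=E, B3=T, B3=F, B4=T, B4=F, B5=T, B5=F, B6=E
uncovered (1 of 12): B6=S

Answer: B6=S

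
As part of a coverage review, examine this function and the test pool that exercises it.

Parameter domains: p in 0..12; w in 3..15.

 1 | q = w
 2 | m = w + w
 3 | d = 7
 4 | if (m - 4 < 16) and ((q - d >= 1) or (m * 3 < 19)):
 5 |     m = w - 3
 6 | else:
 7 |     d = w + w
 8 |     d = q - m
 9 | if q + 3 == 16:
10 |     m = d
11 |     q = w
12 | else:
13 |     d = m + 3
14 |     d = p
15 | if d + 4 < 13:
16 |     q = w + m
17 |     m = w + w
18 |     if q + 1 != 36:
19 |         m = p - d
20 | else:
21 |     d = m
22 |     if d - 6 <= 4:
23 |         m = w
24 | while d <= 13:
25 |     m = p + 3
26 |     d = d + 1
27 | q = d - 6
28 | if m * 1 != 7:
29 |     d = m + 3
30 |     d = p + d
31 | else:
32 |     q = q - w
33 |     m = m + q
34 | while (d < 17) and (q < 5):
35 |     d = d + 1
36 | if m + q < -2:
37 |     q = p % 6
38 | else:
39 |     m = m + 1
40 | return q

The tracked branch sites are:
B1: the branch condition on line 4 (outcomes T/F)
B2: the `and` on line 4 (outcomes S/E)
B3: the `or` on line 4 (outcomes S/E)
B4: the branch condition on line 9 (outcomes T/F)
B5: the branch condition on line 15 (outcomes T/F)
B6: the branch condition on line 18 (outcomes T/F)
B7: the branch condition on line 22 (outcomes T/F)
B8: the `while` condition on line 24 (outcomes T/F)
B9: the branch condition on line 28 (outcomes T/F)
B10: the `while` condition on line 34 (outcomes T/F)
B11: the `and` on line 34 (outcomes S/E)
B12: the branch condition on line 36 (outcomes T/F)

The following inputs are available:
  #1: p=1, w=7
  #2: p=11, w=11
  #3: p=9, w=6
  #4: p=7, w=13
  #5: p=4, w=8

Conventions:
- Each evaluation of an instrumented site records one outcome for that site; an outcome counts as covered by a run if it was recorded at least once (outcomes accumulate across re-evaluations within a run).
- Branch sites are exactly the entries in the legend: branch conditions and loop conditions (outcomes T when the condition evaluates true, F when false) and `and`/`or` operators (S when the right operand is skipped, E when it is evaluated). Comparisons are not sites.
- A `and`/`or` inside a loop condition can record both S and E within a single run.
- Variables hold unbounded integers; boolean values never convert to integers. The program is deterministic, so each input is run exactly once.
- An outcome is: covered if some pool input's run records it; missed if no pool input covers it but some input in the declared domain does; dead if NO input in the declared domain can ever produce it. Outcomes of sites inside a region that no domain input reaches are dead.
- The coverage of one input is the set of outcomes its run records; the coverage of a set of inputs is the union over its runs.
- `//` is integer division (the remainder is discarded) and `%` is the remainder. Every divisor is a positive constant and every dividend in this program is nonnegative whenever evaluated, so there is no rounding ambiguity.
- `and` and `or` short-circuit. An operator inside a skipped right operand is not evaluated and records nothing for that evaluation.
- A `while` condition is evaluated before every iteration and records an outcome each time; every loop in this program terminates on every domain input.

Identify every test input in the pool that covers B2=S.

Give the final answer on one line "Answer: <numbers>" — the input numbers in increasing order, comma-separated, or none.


input #1 (p=1, w=7): misses B2=S
input #2 (p=11, w=11): covers B2=S
input #3 (p=9, w=6): misses B2=S
input #4 (p=7, w=13): covers B2=S
input #5 (p=4, w=8): misses B2=S
Answer: 2, 4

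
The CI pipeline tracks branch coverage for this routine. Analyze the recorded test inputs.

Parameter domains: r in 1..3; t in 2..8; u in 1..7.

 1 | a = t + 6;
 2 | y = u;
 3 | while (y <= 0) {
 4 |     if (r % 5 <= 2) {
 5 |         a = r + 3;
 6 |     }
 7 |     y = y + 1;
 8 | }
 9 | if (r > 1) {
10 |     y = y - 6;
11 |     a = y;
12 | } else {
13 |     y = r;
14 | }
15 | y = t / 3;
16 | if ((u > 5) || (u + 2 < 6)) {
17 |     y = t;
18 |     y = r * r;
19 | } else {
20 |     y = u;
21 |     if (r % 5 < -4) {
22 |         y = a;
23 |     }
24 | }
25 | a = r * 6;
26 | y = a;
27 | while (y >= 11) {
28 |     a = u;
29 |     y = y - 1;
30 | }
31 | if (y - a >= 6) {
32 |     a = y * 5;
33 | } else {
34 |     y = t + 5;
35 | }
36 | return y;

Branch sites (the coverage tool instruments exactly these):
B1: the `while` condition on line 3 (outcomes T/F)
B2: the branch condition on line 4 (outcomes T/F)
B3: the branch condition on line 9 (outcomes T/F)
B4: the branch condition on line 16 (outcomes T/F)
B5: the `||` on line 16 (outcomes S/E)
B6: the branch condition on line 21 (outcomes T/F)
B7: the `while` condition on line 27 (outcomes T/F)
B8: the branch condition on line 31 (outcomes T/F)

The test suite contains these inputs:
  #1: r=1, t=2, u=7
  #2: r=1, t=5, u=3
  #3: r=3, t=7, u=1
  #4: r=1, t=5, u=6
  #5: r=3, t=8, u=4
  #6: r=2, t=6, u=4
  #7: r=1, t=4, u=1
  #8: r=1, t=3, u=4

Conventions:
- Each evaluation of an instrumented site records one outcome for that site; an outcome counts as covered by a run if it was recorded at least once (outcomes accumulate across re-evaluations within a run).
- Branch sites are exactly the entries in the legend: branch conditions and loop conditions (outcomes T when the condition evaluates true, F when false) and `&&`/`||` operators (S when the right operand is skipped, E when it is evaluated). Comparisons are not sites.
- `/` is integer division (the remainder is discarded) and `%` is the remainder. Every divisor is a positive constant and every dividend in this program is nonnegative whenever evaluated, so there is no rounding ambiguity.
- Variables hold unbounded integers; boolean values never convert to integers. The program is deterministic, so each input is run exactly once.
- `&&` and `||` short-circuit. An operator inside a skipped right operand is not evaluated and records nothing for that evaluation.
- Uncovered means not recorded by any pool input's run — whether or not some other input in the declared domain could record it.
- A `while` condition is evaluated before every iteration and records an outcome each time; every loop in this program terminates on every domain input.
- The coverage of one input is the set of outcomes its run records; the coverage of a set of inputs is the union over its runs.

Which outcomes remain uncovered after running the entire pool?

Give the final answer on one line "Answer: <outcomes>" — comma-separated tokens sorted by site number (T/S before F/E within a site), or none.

input #1 (r=1, t=2, u=7): events B1->F, B3->F, B5->S, B4->T, B7->F, B8->F; covers B1=F, B3=F, B4=T, B5=S, B7=F, B8=F
input #2 (r=1, t=5, u=3): events B1->F, B3->F, B5->E, B4->T, B7->F, B8->F; covers B1=F, B3=F, B4=T, B5=E, B7=F, B8=F
input #3 (r=3, t=7, u=1): events B1->F, B3->T, B5->E, B4->T, B7->T, B7->T, B7->T, B7->T, B7->T, B7->T, B7->T, B7->T, B7->F, B8->T; covers B1=F, B3=T, B4=T, B5=E, B7=T, B7=F, B8=T
input #4 (r=1, t=5, u=6): events B1->F, B3->F, B5->S, B4->T, B7->F, B8->F; covers B1=F, B3=F, B4=T, B5=S, B7=F, B8=F
input #5 (r=3, t=8, u=4): events B1->F, B3->T, B5->E, B4->F, B6->F, B7->T, B7->T, B7->T, B7->T, B7->T, B7->T, B7->T, B7->T, B7->F, ...; covers B1=F, B3=T, B4=F, B5=E, B6=F, B7=T, B7=F, B8=T
input #6 (r=2, t=6, u=4): events B1->F, B3->T, B5->E, B4->F, B6->F, B7->T, B7->T, B7->F, B8->T; covers B1=F, B3=T, B4=F, B5=E, B6=F, B7=T, B7=F, B8=T
input #7 (r=1, t=4, u=1): events B1->F, B3->F, B5->E, B4->T, B7->F, B8->F; covers B1=F, B3=F, B4=T, B5=E, B7=F, B8=F
input #8 (r=1, t=3, u=4): events B1->F, B3->F, B5->E, B4->F, B6->F, B7->F, B8->F; covers B1=F, B3=F, B4=F, B5=E, B6=F, B7=F, B8=F
union over the pool: B1=F, B3=T, B3=F, B4=T, B4=F, B5=S, B5=E, B6=F, B7=T, B7=F, B8=T, B8=F
uncovered (4 of 16): B1=T, B2=T, B2=F, B6=T

Answer: B1=T, B2=T, B2=F, B6=T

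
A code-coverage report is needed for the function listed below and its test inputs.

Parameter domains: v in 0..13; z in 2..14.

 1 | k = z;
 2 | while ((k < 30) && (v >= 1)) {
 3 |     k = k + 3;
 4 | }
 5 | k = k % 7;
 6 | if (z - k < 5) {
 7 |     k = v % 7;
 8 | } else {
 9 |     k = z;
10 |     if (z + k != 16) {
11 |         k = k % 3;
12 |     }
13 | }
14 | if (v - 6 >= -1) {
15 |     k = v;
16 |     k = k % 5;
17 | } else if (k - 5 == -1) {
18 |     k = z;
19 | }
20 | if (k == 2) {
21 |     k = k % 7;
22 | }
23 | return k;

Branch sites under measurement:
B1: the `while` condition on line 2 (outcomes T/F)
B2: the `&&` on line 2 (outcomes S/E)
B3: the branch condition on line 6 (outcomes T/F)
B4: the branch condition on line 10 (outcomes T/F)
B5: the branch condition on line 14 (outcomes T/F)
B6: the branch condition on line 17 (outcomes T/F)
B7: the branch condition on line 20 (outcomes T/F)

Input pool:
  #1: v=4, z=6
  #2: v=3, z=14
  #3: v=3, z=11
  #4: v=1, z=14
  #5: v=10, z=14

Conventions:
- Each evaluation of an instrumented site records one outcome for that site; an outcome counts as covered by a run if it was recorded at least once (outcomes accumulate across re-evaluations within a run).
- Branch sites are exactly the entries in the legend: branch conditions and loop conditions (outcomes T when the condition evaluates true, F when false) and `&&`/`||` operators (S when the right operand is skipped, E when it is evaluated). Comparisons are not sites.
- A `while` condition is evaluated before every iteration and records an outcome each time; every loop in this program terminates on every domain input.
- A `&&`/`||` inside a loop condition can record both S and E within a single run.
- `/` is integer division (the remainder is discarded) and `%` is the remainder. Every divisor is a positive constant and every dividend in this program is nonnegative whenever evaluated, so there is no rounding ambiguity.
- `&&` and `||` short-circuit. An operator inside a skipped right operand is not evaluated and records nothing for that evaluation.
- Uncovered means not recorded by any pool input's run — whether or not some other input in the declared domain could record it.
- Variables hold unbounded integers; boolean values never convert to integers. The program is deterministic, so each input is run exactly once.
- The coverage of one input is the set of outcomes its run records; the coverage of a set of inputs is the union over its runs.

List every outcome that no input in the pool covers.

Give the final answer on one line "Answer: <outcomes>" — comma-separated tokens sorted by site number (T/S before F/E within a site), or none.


#1 (v=4, z=6) -> covered: B1=T, B1=F, B2=S, B2=E, B3=T, B5=F, B6=T, B7=F
#2 (v=3, z=14) -> covered: B1=T, B1=F, B2=S, B2=E, B3=F, B4=T, B5=F, B6=F, B7=T
#3 (v=3, z=11) -> covered: B1=T, B1=F, B2=S, B2=E, B3=F, B4=T, B5=F, B6=F, B7=T
#4 (v=1, z=14) -> covered: B1=T, B1=F, B2=S, B2=E, B3=F, B4=T, B5=F, B6=F, B7=T
#5 (v=10, z=14) -> covered: B1=T, B1=F, B2=S, B2=E, B3=F, B4=T, B5=T, B7=F
union over the pool: B1=T, B1=F, B2=S, B2=E, B3=T, B3=F, B4=T, B5=T, B5=F, B6=T, B6=F, B7=T, B7=F
uncovered (1 of 14): B4=F
Answer: B4=F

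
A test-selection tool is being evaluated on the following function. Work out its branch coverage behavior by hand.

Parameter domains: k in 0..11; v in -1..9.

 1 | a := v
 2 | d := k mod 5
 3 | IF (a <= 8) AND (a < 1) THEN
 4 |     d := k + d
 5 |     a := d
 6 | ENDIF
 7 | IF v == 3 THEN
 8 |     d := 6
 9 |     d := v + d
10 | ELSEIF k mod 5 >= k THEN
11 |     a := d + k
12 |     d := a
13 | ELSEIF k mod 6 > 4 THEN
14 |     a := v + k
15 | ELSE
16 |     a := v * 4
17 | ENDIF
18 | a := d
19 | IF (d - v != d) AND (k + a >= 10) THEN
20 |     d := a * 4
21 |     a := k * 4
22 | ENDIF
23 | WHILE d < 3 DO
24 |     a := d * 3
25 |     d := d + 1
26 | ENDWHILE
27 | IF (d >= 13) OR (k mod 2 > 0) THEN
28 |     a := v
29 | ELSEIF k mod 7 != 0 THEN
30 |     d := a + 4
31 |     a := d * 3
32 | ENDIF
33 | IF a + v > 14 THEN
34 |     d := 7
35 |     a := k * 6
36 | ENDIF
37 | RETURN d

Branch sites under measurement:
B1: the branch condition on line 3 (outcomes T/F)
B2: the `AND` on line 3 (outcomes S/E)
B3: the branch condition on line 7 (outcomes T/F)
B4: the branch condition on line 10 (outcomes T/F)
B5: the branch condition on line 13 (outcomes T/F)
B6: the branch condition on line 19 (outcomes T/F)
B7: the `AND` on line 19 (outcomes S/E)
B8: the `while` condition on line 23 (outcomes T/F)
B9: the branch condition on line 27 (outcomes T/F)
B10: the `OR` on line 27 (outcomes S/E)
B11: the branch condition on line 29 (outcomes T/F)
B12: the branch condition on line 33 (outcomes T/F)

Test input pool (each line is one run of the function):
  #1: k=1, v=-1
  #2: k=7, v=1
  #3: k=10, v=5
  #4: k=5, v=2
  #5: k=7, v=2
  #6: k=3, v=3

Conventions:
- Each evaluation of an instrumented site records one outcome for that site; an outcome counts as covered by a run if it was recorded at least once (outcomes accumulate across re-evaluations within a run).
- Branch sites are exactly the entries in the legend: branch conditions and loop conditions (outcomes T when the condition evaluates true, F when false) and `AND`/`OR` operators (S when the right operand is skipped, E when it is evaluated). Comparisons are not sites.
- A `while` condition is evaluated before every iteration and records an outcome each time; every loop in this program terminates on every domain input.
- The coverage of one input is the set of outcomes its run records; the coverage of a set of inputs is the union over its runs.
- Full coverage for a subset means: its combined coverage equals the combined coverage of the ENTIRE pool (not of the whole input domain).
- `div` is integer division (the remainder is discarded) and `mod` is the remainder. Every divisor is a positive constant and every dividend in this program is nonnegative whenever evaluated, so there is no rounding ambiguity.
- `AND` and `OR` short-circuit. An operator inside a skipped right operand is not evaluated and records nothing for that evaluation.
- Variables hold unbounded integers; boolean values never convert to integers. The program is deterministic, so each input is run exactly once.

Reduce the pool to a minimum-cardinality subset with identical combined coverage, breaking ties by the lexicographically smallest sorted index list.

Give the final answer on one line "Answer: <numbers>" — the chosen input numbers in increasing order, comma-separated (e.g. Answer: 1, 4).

test 1 (k=1, v=-1) fires B2->E, B1->T, B3->F, B4->T, B7->E, B6->F, B8->F, B10->E, B9->T, B12->F; hits B1=T, B2=E, B3=F, B4=T, B6=F, B7=E, B8=F, B9=T, B10=E, B12=F
test 2 (k=7, v=1) fires B2->E, B1->F, B3->F, B4->F, B5->F, B7->E, B6->F, B8->T, B8->F, B10->E, B9->T, B12->F; hits B1=F, B2=E, B3=F, B4=F, B5=F, B6=F, B7=E, B8=T, B8=F, B9=T, B10=E, B12=F
test 3 (k=10, v=5) fires B2->E, B1->F, B3->F, B4->F, B5->F, B7->E, B6->T, B8->T, B8->T, B8->T, B8->F, B10->E, B9->F, B11->T, ...; hits B1=F, B2=E, B3=F, B4=F, B5=F, B6=T, B7=E, B8=T, B8=F, B9=F, B10=E, B11=T, B12=T
test 4 (k=5, v=2) fires B2->E, B1->F, B3->F, B4->F, B5->T, B7->E, B6->F, B8->T, B8->T, B8->T, B8->F, B10->E, B9->T, B12->F; hits B1=F, B2=E, B3=F, B4=F, B5=T, B6=F, B7=E, B8=T, B8=F, B9=T, B10=E, B12=F
test 5 (k=7, v=2) fires B2->E, B1->F, B3->F, B4->F, B5->F, B7->E, B6->F, B8->T, B8->F, B10->E, B9->T, B12->F; hits B1=F, B2=E, B3=F, B4=F, B5=F, B6=F, B7=E, B8=T, B8=F, B9=T, B10=E, B12=F
test 6 (k=3, v=3) fires B2->E, B1->F, B3->T, B7->E, B6->T, B8->F, B10->S, B9->T, B12->F; hits B1=F, B2=E, B3=T, B6=T, B7=E, B8=F, B9=T, B10=S, B12=F
union over all inputs: B1=T, B1=F, B2=E, B3=T, B3=F, B4=T, B4=F, B5=T, B5=F, B6=T, B6=F, B7=E, B8=T, B8=F, B9=T, B9=F, B10=S, B10=E, B11=T, B12=T, B12=F (21 outcomes)
no size-1 subset reaches all 21 outcomes (best union: 13/21)
no size-2 subset reaches all 21 outcomes (best union: 18/21)
no size-3 subset reaches all 21 outcomes (best union: 20/21)
size 4: inputs {1, 3, 4, 6} cover all 21 outcomes, and no lexicographically smaller subset of this size does

Answer: 1, 3, 4, 6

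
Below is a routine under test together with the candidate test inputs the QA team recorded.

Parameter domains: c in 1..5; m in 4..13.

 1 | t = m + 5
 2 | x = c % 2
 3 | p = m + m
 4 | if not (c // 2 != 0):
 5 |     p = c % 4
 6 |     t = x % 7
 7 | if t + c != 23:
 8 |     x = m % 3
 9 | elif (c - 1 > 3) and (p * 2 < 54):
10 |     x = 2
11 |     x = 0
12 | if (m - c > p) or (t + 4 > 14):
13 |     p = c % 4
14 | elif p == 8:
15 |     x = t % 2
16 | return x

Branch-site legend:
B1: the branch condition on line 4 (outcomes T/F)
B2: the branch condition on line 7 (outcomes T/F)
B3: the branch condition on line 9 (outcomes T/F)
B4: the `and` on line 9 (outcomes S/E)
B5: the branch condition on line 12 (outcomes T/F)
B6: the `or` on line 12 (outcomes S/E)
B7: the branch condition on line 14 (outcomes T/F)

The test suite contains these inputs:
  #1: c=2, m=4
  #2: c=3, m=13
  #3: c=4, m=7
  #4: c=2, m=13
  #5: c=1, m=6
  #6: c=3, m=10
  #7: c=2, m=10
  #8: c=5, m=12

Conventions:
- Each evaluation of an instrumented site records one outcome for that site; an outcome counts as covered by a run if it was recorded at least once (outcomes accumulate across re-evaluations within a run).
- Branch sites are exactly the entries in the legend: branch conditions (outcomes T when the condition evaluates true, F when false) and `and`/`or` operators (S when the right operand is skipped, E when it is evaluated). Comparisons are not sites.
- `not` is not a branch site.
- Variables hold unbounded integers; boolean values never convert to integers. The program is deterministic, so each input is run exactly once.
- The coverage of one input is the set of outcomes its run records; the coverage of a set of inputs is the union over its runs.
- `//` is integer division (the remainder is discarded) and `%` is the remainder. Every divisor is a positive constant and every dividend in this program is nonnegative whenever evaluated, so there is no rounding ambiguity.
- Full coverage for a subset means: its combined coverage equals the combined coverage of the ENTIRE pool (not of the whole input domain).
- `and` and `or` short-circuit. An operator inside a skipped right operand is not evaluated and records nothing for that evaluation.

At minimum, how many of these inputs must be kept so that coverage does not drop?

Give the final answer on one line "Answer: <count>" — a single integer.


test 1 (c=2, m=4) fires B1->F, B2->T, B6->E, B5->F, B7->T; hits B1=F, B2=T, B5=F, B6=E, B7=T
test 2 (c=3, m=13) fires B1->F, B2->T, B6->E, B5->T; hits B1=F, B2=T, B5=T, B6=E
test 3 (c=4, m=7) fires B1->F, B2->T, B6->E, B5->T; hits B1=F, B2=T, B5=T, B6=E
test 4 (c=2, m=13) fires B1->F, B2->T, B6->E, B5->T; hits B1=F, B2=T, B5=T, B6=E
test 5 (c=1, m=6) fires B1->T, B2->T, B6->S, B5->T; hits B1=T, B2=T, B5=T, B6=S
test 6 (c=3, m=10) fires B1->F, B2->T, B6->E, B5->T; hits B1=F, B2=T, B5=T, B6=E
test 7 (c=2, m=10) fires B1->F, B2->T, B6->E, B5->T; hits B1=F, B2=T, B5=T, B6=E
test 8 (c=5, m=12) fires B1->F, B2->T, B6->E, B5->T; hits B1=F, B2=T, B5=T, B6=E
the full pool covers 8 outcomes: B1=T, B1=F, B2=T, B5=T, B5=F, B6=S, B6=E, B7=T
checked all size-1 subsets: none covers 8 outcomes (max 5/8)
the canonical winner is {1, 5}: size 2, full 8-outcome coverage, earliest index list among size-2 covers
Answer: 2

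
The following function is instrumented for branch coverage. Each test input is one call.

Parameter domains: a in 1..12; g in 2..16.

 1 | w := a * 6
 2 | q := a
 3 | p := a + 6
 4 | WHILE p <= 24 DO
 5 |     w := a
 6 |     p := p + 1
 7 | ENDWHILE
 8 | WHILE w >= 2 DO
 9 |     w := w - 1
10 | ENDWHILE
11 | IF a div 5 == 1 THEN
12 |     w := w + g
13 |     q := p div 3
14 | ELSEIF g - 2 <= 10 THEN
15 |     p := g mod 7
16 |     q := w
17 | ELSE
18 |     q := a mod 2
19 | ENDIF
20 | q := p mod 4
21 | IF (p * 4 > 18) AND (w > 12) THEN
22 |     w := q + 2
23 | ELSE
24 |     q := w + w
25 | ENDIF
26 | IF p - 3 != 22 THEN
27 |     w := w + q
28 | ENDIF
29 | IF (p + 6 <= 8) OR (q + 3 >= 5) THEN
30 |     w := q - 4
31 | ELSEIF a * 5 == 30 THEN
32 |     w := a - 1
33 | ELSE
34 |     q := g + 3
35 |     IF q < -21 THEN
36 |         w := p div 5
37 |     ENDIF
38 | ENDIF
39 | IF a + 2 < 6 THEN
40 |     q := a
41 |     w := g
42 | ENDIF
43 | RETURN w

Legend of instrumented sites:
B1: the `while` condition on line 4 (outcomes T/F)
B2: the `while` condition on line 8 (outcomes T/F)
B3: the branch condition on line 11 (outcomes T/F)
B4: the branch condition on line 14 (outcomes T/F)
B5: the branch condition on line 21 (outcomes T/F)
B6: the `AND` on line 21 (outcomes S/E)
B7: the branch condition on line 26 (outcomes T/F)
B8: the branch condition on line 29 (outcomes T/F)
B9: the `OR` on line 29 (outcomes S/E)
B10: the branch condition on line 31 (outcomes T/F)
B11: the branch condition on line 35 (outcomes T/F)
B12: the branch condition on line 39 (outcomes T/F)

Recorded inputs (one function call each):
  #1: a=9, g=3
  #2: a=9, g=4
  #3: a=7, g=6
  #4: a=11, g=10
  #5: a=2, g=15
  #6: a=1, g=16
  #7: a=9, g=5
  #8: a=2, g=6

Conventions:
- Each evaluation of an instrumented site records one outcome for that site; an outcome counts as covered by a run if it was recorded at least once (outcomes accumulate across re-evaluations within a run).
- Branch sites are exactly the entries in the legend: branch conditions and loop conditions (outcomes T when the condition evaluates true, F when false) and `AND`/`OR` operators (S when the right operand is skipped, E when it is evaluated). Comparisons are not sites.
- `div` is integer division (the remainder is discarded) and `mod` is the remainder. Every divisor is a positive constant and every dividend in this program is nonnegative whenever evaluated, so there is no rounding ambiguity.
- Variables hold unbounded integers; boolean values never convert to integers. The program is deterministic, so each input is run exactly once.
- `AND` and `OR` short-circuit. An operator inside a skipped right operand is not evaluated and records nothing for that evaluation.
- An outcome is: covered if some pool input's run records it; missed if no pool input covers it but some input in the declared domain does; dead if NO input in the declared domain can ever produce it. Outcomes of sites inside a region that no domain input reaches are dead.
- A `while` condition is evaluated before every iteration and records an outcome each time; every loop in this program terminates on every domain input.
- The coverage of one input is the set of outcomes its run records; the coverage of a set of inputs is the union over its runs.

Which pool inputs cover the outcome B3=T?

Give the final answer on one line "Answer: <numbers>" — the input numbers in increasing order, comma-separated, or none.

input #1 (a=9, g=3): hits B3=T
input #2 (a=9, g=4): hits B3=T
input #3 (a=7, g=6): hits B3=T
input #4 (a=11, g=10): never hits B3=T
input #5 (a=2, g=15): never hits B3=T
input #6 (a=1, g=16): never hits B3=T
input #7 (a=9, g=5): hits B3=T
input #8 (a=2, g=6): never hits B3=T

Answer: 1, 2, 3, 7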